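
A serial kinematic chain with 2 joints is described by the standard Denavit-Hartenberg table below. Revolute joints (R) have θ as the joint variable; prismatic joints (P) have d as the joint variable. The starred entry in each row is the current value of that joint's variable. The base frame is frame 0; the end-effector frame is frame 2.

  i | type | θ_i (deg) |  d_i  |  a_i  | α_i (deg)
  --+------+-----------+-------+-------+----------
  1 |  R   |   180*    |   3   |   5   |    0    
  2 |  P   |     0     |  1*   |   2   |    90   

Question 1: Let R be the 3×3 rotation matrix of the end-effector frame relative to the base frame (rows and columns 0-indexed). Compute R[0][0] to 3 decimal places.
End-effector x-axis (col 0 of R) = (-1.0000,0.0000,0.0000)
R[0][0] = -1.0000

-1.000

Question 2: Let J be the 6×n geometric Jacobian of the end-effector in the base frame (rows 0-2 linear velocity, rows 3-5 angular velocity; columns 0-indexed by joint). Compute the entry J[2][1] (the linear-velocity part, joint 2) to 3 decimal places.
prismatic axis z_1 = (0.0000,0.0000,1.0000)
J_v[:, 1] = z_1; J_ω[:, 1] = (0,0,0)
entry J[2][1] = 1.0000

1.000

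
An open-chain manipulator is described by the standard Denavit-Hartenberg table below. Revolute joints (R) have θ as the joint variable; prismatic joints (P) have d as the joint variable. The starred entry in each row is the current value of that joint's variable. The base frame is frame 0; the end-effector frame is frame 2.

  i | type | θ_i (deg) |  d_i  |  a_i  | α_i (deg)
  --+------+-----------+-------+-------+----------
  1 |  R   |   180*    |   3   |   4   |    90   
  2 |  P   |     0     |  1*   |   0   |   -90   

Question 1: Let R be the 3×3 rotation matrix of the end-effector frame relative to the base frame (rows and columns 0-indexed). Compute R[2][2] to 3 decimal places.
End-effector z-axis (col 2 of R) = (0.0000,0.0000,1.0000)
R[2][2] = 1.0000

1.000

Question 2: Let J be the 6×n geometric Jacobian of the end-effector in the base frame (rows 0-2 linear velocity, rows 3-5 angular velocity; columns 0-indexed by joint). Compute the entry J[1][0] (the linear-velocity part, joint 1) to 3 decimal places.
axis z_0 = ẑ; lever o_n−o_0 = (-4.0000,1.0000,3.0000)
cross product → J_v[:, 0] = (-1.0000,-4.0000,0.0000)
J_ω[:, 0] = z_0
entry J[1][0] = -4.0000

-4.000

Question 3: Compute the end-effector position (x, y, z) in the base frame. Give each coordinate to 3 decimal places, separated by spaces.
after link 1: o_1 = (-4.0000, 0.0000, 3.0000)
after link 2: o_2 = (-4.0000, 1.0000, 3.0000)

-4.000 1.000 3.000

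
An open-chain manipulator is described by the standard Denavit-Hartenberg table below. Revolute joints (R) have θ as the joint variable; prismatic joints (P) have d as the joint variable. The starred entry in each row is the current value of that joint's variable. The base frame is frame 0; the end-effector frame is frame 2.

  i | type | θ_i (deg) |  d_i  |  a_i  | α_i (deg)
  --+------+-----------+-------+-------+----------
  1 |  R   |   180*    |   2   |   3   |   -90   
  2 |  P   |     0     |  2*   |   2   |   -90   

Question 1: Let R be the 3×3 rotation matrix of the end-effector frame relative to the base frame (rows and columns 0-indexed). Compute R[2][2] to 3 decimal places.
End-effector z-axis (col 2 of R) = (-0.0000,-0.0000,-1.0000)
R[2][2] = -1.0000

-1.000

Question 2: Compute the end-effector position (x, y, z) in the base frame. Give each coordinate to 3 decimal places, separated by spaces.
-5.000 -2.000 2.000

after link 1: o_1 = (-3.0000, 0.0000, 2.0000)
after link 2: o_2 = (-5.0000, -2.0000, 2.0000)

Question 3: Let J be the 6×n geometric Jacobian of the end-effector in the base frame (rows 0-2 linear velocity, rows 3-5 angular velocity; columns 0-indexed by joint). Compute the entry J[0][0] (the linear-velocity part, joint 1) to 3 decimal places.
axis z_0 = ẑ; lever o_n−o_0 = (-5.0000,-2.0000,2.0000)
cross product → J_v[:, 0] = (2.0000,-5.0000,0.0000)
J_ω[:, 0] = z_0
entry J[0][0] = 2.0000

2.000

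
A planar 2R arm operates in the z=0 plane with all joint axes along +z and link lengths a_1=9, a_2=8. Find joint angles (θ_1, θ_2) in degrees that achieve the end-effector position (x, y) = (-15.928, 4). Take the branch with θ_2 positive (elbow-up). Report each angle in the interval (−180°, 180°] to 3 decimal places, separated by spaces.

cos θ_2 = (269.7012−9²−8²)/(2·9·8) = 0.8660; θ_2 = 30.0052° (elbow-up)
β = atan2(4.0000,-15.9280) = 165.9028°; ψ = atan2(4.0006,15.9278) = 14.0994°
θ_1 = β − ψ = 151.8034°

151.803 30.005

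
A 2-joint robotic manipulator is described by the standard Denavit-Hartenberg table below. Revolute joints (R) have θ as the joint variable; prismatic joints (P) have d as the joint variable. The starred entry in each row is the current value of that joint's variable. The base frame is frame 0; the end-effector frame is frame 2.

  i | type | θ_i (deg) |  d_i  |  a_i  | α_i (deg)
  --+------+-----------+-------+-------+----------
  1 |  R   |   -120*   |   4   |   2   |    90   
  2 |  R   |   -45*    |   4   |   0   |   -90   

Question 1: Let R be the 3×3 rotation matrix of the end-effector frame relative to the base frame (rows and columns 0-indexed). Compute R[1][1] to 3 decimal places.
End-effector y-axis (col 1 of R) = (0.8660,-0.5000,-0.0000)
R[1][1] = -0.5000

-0.500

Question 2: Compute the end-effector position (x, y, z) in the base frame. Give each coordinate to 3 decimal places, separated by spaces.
after link 1: o_1 = (-1.0000, -1.7321, 4.0000)
after link 2: o_2 = (-4.4641, 0.2679, 4.0000)

-4.464 0.268 4.000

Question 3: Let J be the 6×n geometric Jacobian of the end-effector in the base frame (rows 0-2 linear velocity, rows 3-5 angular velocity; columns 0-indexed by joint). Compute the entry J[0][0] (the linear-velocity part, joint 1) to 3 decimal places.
axis z_0 = ẑ; lever o_n−o_0 = (-4.4641,0.2679,4.0000)
cross product → J_v[:, 0] = (-0.2679,-4.4641,0.0000)
J_ω[:, 0] = z_0
entry J[0][0] = -0.2679

-0.268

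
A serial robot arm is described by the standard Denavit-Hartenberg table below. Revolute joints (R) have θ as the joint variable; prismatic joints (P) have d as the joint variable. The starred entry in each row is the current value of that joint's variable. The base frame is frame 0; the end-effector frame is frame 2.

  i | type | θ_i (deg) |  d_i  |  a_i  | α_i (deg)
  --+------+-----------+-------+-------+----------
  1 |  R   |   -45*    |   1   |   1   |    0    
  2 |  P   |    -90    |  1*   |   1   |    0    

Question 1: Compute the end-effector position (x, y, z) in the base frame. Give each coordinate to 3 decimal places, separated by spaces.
after link 1: o_1 = (0.7071, -0.7071, 1.0000)
after link 2: o_2 = (0.0000, -1.4142, 2.0000)

0.000 -1.414 2.000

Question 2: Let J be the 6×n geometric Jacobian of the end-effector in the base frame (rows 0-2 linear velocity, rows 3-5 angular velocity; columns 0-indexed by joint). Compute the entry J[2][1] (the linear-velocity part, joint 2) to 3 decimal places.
prismatic axis z_1 = (0.0000,0.0000,1.0000)
J_v[:, 1] = z_1; J_ω[:, 1] = (0,0,0)
entry J[2][1] = 1.0000

1.000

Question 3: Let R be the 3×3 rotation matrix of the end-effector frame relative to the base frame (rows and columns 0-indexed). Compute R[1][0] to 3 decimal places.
-0.707

End-effector x-axis (col 0 of R) = (-0.7071,-0.7071,0.0000)
R[1][0] = -0.7071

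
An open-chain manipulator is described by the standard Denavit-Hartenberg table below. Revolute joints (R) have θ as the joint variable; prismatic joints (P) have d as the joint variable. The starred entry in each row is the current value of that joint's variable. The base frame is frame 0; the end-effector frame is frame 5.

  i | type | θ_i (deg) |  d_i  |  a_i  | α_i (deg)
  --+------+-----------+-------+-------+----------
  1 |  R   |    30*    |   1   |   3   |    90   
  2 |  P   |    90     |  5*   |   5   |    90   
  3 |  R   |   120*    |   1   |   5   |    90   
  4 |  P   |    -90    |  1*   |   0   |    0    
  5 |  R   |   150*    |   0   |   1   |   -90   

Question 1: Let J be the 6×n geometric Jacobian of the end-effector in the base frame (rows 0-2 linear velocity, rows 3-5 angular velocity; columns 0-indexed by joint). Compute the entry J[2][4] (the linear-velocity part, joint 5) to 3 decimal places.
axis z_4 = (0.2500,-0.4330,0.8660); lever o_n−o_4 = (0.9665,0.0580,-0.2500)
cross product → J_v[:, 4] = (0.0580,0.8995,0.4330)
J_ω[:, 4] = z_4
entry J[2][4] = 0.4330

0.433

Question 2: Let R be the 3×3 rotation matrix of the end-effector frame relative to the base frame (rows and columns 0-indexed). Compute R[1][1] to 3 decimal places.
0.433

End-effector y-axis (col 1 of R) = (-0.2500,0.4330,-0.8660)
R[1][1] = 0.4330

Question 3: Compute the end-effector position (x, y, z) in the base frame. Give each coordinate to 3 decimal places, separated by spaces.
after link 1: o_1 = (2.5981, 1.5000, 1.0000)
after link 2: o_2 = (5.0981, -2.8301, 6.0000)
after link 3: o_3 = (8.1292, -6.0801, 3.5000)
after link 4: o_4 = (8.3792, -6.5131, 4.3660)
after link 5: o_5 = (9.3457, -6.4551, 4.1160)

9.346 -6.455 4.116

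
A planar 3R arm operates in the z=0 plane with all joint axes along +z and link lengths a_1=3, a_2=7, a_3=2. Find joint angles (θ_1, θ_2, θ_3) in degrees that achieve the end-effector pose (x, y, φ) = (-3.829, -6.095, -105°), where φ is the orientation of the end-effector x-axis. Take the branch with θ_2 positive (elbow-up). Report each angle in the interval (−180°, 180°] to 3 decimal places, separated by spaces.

119.991 135.009 0.000

wrist centre = target − a_3·(cos φ, sin φ) = (-3.3114, -4.1631)
cos θ_2 = (28.2969−3²−7²)/(2·3·7) = -0.7072; θ_2 = 135.0089° (elbow-up)
β = atan2(-4.1631,-3.3114) = -128.4987°; ψ = atan2(4.9490,-1.9505) = 111.5106°
θ_1 = β − ψ = -240.0093°
θ_3 = φ − θ_1 − θ_2 = 0.0004° (wrapped to (-180°,180°])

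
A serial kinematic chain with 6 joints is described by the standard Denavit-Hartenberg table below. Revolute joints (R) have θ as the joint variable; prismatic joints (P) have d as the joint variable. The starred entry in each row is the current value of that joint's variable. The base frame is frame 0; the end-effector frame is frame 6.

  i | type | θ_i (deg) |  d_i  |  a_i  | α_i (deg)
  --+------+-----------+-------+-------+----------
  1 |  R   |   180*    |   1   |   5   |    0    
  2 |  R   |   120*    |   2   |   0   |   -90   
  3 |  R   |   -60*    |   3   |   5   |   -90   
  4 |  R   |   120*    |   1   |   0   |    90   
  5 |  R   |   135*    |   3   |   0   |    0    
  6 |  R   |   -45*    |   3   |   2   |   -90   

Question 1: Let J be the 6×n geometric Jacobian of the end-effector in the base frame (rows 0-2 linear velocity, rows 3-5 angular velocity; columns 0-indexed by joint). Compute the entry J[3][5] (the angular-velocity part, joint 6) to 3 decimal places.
axis z_5 = (-0.2165,-0.6250,0.7500); lever o_n−o_5 = (0.2165,-3.3750,1.2500)
cross product → J_v[:, 5] = (1.7500,0.4330,0.8660)
J_ω[:, 5] = z_5
entry J[3][5] = -0.2165

-0.217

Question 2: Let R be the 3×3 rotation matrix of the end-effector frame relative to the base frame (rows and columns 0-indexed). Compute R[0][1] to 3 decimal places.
0.217

End-effector y-axis (col 1 of R) = (0.2165,0.6250,-0.7500)
R[0][1] = 0.2165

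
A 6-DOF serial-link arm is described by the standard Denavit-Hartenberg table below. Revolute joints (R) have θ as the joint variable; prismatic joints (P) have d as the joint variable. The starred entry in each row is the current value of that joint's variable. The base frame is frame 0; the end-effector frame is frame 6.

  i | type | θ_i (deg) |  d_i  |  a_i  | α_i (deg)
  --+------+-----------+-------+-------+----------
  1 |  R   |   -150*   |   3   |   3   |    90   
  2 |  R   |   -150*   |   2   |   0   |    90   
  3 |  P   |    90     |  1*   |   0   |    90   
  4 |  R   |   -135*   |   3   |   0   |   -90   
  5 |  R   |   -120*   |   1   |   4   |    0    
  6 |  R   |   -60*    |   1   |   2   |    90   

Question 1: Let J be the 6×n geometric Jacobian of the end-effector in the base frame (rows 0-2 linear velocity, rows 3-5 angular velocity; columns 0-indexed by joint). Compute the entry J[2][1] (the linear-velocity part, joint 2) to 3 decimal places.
-6.805

axis z_1 = (-0.5000,0.8660,0.0000); lever o_n−o_1 = (2.7721,8.8089,-1.1413)
cross product → J_v[:, 1] = (-0.9884,-0.5706,-6.8052)
J_ω[:, 1] = z_1
entry J[2][1] = -6.8052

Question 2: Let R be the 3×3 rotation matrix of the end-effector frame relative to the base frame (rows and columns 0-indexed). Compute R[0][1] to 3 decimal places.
End-effector y-axis (col 1 of R) = (-0.6597,0.4356,-0.6124)
R[0][1] = -0.6597

-0.660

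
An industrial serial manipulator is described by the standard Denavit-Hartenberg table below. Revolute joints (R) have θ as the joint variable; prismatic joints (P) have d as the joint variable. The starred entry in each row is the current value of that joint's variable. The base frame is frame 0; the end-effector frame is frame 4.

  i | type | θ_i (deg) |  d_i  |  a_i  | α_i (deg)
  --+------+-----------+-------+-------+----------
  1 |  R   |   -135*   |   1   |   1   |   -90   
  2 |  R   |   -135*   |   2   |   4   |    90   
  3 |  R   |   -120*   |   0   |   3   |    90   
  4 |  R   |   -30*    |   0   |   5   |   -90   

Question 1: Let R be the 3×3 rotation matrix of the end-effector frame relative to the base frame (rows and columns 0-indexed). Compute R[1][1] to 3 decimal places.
0.787

End-effector y-axis (col 1 of R) = (0.0795,0.7866,0.6124)
R[1][1] = 0.7866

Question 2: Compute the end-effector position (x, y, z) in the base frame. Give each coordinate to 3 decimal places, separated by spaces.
after link 1: o_1 = (-0.7071, -0.7071, 1.0000)
after link 2: o_2 = (2.7071, -0.1213, 3.8284)
after link 3: o_3 = (0.1200, 0.9658, 2.7678)
after link 4: o_4 = (-4.8642, 1.2849, 3.0046)

-4.864 1.285 3.005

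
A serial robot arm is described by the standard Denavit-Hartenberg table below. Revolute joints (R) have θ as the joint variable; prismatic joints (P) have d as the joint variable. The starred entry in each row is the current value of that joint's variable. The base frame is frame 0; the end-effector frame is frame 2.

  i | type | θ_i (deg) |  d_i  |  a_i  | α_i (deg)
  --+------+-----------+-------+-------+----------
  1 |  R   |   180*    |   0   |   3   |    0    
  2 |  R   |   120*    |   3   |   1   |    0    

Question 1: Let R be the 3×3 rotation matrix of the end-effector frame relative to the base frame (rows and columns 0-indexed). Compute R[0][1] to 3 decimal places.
End-effector y-axis (col 1 of R) = (0.8660,0.5000,0.0000)
R[0][1] = 0.8660

0.866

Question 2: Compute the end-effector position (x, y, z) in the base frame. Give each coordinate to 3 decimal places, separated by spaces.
after link 1: o_1 = (-3.0000, 0.0000, 0.0000)
after link 2: o_2 = (-2.5000, -0.8660, 3.0000)

-2.500 -0.866 3.000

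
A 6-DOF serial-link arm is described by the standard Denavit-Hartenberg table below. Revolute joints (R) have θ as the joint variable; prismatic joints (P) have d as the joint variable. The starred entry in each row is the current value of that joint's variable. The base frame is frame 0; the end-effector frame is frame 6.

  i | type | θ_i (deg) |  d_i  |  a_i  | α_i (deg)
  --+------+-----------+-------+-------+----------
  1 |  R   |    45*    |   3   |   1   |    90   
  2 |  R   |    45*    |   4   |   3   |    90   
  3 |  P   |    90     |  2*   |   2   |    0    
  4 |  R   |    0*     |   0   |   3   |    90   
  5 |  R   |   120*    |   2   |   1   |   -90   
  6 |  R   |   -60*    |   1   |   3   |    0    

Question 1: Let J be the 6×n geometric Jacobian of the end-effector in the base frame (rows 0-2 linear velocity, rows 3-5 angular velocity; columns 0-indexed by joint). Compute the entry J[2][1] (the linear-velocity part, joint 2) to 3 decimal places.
axis z_1 = (0.7071,-0.7071,0.0000); lever o_n−o_1 = (10.4993,0.7639,2.7811)
cross product → J_v[:, 1] = (-1.9665,-1.9665,7.9642)
J_ω[:, 1] = z_1
entry J[2][1] = 7.9642

7.964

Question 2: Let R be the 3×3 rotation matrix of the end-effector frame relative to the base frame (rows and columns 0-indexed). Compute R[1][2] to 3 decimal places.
0.362

End-effector z-axis (col 2 of R) = (-0.8624,0.3624,0.3536)
R[1][2] = 0.3624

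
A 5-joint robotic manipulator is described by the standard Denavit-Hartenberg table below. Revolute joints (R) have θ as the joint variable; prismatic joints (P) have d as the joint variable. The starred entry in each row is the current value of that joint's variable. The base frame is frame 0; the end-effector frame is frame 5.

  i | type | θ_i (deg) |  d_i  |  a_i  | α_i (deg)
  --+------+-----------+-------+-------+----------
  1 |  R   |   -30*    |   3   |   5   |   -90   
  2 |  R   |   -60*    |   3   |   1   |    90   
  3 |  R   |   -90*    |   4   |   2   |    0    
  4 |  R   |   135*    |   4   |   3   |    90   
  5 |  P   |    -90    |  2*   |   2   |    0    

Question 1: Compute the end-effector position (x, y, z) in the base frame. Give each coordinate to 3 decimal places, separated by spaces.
after link 1: o_1 = (4.3301, -2.5000, 3.0000)
after link 2: o_2 = (6.2631, -0.1519, 3.8660)
after link 3: o_3 = (2.2631, -0.1519, 5.8660)
after link 4: o_4 = (1.2424, 2.8869, 9.7031)
after link 5: o_5 = (2.6476, 0.4426, 9.9279)

2.648 0.443 9.928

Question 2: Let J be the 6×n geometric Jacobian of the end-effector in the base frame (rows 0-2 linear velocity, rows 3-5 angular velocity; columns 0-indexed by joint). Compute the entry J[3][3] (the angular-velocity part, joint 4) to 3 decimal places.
-0.750

axis z_3 = (-0.7500,0.4330,0.5000); lever o_n−o_3 = (0.3845,0.5945,4.0619)
cross product → J_v[:, 3] = (1.4616,3.2386,-0.6124)
J_ω[:, 3] = z_3
entry J[3][3] = -0.7500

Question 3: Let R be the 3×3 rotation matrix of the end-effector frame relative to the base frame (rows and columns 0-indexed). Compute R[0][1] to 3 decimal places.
0.660

End-effector y-axis (col 1 of R) = (0.6597,0.4356,0.6124)
R[0][1] = 0.6597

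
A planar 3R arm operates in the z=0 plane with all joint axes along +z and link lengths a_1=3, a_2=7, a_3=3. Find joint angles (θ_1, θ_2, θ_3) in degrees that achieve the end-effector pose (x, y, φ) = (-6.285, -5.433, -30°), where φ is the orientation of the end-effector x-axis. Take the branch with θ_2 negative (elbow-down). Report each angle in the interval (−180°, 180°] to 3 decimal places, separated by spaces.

wrist centre = target − a_3·(cos φ, sin φ) = (-8.8831, -3.9330)
cos θ_2 = (94.3775−3²−7²)/(2·3·7) = 0.8661; θ_2 = -29.9878° (elbow-down)
β = atan2(-3.9330,-8.8831) = -156.1185°; ψ = atan2(-3.4987,9.0629) = -21.1089°
θ_1 = β − ψ = -135.0096°
θ_3 = φ − θ_1 − θ_2 = 134.9974° (wrapped to (-180°,180°])

-135.010 -29.988 134.997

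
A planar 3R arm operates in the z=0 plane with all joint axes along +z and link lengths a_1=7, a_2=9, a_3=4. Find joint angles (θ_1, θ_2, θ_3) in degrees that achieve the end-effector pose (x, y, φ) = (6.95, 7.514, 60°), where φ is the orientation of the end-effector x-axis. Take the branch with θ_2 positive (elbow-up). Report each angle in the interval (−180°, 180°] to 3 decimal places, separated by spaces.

wrist centre = target − a_3·(cos φ, sin φ) = (4.9500, 4.0499)
cos θ_2 = (40.9042−7²−9²)/(2·7·9) = -0.7071; θ_2 = 135.0002° (elbow-up)
β = atan2(4.0499,4.9500) = 39.2887°; ψ = atan2(6.3639,0.6360) = 84.2928°
θ_1 = β − ψ = -45.0041°
θ_3 = φ − θ_1 − θ_2 = -29.9961° (wrapped to (-180°,180°])

-45.004 135.000 -29.996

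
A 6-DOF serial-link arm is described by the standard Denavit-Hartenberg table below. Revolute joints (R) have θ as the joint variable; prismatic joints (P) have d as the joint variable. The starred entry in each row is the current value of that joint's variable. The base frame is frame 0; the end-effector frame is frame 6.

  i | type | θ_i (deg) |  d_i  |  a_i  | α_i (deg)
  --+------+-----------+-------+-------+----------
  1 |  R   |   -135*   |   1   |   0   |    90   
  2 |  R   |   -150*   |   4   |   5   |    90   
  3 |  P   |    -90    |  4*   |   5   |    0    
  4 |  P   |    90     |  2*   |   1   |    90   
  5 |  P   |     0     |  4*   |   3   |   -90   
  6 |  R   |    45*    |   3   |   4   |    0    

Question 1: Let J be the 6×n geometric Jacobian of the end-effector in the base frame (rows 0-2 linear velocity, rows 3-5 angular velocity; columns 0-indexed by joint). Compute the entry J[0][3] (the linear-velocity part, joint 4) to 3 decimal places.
0.354

prismatic axis z_3 = (0.3536,0.3536,0.8660)
J_v[:, 3] = z_3; J_ω[:, 3] = (0,0,0)
entry J[0][3] = 0.3536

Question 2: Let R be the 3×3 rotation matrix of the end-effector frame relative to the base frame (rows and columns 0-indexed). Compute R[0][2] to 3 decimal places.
End-effector z-axis (col 2 of R) = (0.3536,0.3536,0.8660)
R[0][2] = 0.3536

0.354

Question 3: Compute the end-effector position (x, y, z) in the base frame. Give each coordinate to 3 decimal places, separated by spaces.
after link 1: o_1 = (0.0000, 0.0000, 1.0000)
after link 2: o_2 = (0.2334, 5.8903, -1.5000)
after link 3: o_3 = (5.1832, 3.7690, 1.9641)
after link 4: o_4 = (6.5027, 5.0884, 3.1962)
after link 5: o_5 = (11.1682, 4.0971, 1.6962)
after link 6: o_6 = (11.9609, 8.8898, 2.8800)

11.961 8.890 2.880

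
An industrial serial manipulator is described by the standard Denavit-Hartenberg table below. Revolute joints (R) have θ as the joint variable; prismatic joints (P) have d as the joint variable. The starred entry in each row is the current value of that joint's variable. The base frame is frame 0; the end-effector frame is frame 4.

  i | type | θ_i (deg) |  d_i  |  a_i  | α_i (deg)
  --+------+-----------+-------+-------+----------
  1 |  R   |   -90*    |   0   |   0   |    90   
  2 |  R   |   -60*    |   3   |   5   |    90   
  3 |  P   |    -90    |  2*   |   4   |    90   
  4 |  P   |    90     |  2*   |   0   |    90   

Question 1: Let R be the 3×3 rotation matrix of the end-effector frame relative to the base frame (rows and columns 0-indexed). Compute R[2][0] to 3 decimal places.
End-effector x-axis (col 0 of R) = (-0.0000,0.8660,-0.5000)
R[2][0] = -0.5000

-0.500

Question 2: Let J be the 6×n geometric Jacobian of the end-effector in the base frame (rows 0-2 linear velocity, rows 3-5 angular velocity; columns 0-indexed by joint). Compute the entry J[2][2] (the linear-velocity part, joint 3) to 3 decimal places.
-0.500

prismatic axis z_2 = (-0.0000,0.8660,-0.5000)
J_v[:, 2] = z_2; J_ω[:, 2] = (0,0,0)
entry J[2][2] = -0.5000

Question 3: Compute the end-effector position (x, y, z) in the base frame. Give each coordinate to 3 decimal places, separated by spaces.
1.000 0.232 -3.598

after link 1: o_1 = (0.0000, 0.0000, 0.0000)
after link 2: o_2 = (-3.0000, -2.5000, -4.3301)
after link 3: o_3 = (1.0000, -0.7679, -5.3301)
after link 4: o_4 = (1.0000, 0.2321, -3.5981)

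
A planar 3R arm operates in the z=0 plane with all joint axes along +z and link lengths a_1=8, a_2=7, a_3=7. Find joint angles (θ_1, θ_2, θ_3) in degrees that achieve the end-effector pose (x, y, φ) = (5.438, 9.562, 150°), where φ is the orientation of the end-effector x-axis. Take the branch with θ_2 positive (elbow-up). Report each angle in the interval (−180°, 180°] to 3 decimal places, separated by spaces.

-0.001 59.999 90.002

wrist centre = target − a_3·(cos φ, sin φ) = (11.5002, 6.0620)
cos θ_2 = (169.0019−8²−7²)/(2·8·7) = 0.5000; θ_2 = 59.9989° (elbow-up)
β = atan2(6.0620,11.5002) = 27.7947°; ψ = atan2(6.0621,11.5001) = 27.7953°
θ_1 = β − ψ = -0.0005°
θ_3 = φ − θ_1 − θ_2 = 90.0017° (wrapped to (-180°,180°])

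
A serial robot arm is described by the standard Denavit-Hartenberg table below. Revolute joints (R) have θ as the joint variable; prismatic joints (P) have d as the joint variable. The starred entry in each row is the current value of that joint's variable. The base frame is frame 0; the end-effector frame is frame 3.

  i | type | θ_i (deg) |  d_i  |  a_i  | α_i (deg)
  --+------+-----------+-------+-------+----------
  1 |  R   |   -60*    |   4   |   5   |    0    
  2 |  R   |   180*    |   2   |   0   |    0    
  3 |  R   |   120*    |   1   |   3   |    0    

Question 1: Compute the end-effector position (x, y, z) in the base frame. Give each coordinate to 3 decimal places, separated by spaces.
1.000 -6.928 7.000

after link 1: o_1 = (2.5000, -4.3301, 4.0000)
after link 2: o_2 = (2.5000, -4.3301, 6.0000)
after link 3: o_3 = (1.0000, -6.9282, 7.0000)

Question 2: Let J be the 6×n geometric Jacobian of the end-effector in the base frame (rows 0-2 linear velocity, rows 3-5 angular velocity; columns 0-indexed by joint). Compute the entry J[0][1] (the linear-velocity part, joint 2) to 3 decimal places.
2.598

axis z_1 = (0.0000,0.0000,1.0000); lever o_n−o_1 = (-1.5000,-2.5981,3.0000)
cross product → J_v[:, 1] = (2.5981,-1.5000,0.0000)
J_ω[:, 1] = z_1
entry J[0][1] = 2.5981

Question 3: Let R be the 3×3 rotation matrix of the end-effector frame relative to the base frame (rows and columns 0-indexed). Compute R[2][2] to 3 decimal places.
1.000

End-effector z-axis (col 2 of R) = (0.0000,0.0000,1.0000)
R[2][2] = 1.0000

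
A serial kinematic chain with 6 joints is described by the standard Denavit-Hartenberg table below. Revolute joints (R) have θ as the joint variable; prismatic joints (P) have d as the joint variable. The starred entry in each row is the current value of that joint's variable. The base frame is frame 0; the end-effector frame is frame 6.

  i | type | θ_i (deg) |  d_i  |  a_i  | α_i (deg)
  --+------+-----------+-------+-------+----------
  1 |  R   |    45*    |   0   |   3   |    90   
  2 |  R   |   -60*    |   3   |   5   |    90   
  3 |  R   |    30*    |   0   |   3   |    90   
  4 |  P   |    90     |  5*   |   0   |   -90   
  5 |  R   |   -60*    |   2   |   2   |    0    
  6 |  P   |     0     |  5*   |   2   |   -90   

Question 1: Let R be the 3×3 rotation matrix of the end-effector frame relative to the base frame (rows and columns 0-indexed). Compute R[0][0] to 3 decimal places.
End-effector x-axis (col 0 of R) = (-0.6834,0.3772,-0.6250)
R[0][0] = -0.6834

-0.683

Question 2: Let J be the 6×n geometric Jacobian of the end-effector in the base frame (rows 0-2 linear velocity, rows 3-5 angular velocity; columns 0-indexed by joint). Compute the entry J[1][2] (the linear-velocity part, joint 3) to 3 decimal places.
axis z_2 = (-0.6124,-0.6124,-0.5000); lever o_n−o_2 = (-7.5506,5.6442,-1.6651)
cross product → J_v[:, 2] = (3.8417,2.7557,-8.0801)
J_ω[:, 2] = z_2
entry J[1][2] = 2.7557

2.756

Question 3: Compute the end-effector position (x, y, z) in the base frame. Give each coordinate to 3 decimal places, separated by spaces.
-1.540 7.412 -5.995

after link 1: o_1 = (2.1213, 2.1213, 0.0000)
after link 2: o_2 = (6.0104, 1.7678, -4.3301)
after link 3: o_3 = (7.9896, 1.6257, -6.5801)
after link 4: o_4 = (5.8116, 5.5714, -8.7452)
after link 5: o_5 = (3.1253, 6.4206, -8.4952)
after link 6: o_6 = (-1.5402, 7.4119, -5.9952)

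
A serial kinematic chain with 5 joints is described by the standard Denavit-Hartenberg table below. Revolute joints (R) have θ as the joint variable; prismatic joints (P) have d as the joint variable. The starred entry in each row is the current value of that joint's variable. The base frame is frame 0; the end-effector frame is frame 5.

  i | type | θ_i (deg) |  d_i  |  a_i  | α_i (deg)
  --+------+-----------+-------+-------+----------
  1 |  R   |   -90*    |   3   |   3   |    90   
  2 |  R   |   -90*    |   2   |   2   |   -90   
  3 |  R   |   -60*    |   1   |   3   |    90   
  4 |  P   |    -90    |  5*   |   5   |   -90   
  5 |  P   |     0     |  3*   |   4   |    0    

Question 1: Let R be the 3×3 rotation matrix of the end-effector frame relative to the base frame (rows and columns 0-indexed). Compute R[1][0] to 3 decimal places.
1.000

End-effector x-axis (col 0 of R) = (-0.0000,1.0000,-0.0000)
R[1][0] = 1.0000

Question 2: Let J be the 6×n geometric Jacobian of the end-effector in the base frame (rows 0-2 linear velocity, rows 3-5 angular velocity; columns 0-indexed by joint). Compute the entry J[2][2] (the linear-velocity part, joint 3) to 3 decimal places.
axis z_2 = (0.0000,-1.0000,0.0000); lever o_n−o_2 = (-7.6962,8.0000,1.3301)
cross product → J_v[:, 2] = (-1.3301,-0.0000,-7.6962)
J_ω[:, 2] = z_2
entry J[2][2] = -7.6962

-7.696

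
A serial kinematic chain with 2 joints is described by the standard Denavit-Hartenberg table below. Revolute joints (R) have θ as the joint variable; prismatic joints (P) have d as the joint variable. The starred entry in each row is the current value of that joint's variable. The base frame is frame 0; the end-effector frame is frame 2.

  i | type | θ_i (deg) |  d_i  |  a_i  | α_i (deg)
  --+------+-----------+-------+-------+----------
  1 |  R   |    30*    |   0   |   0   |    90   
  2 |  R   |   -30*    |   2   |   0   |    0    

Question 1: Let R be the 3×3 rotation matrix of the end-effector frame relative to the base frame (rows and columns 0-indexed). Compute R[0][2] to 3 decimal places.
End-effector z-axis (col 2 of R) = (0.5000,-0.8660,0.0000)
R[0][2] = 0.5000

0.500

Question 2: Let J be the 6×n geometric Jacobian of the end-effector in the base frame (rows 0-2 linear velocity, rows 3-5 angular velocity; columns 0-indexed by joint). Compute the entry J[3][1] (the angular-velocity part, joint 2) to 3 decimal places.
axis z_1 = (0.5000,-0.8660,0.0000); lever o_n−o_1 = (1.0000,-1.7321,0.0000)
cross product → J_v[:, 1] = (0.0000,0.0000,0.0000)
J_ω[:, 1] = z_1
entry J[3][1] = 0.5000

0.500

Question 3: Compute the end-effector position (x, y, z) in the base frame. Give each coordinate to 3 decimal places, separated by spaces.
after link 1: o_1 = (0.0000, 0.0000, 0.0000)
after link 2: o_2 = (1.0000, -1.7321, 0.0000)

1.000 -1.732 0.000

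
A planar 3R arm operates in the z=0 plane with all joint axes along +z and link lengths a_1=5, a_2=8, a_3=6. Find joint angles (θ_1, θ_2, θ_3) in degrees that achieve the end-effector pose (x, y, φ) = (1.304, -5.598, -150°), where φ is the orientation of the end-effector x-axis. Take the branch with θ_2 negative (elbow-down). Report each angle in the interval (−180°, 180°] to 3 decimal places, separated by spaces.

wrist centre = target − a_3·(cos φ, sin φ) = (6.5002, -2.5980)
cos θ_2 = (49.0016−5²−8²)/(2·5·8) = -0.5000; θ_2 = -119.9987° (elbow-down)
β = atan2(-2.5980,6.5002) = -21.7857°; ψ = atan2(-6.9283,1.0002) = -81.7856°
θ_1 = β − ψ = 59.9999°
θ_3 = φ − θ_1 − θ_2 = -90.0012° (wrapped to (-180°,180°])

60.000 -119.999 -90.001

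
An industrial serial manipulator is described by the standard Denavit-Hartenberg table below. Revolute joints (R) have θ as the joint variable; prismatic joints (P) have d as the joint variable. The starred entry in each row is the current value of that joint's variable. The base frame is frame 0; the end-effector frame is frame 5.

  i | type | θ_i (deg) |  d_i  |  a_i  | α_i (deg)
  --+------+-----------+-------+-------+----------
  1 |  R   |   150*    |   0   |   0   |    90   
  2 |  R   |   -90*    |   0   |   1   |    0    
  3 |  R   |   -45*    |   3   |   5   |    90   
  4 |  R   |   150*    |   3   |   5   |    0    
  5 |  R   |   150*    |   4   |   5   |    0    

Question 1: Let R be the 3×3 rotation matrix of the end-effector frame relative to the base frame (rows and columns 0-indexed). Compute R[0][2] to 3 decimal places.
End-effector z-axis (col 2 of R) = (0.6124,-0.3536,0.7071)
R[0][2] = 0.6124

0.612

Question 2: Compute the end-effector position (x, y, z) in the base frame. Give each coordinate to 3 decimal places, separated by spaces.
after link 1: o_1 = (0.0000, 0.0000, 0.0000)
after link 2: o_2 = (-0.0000, 0.0000, -1.0000)
after link 3: o_3 = (4.5619, 0.8303, -4.5355)
after link 4: o_4 = (4.9973, 3.4656, 0.6476)
after link 5: o_5 = (6.8127, -2.5825, 1.7083)

6.813 -2.582 1.708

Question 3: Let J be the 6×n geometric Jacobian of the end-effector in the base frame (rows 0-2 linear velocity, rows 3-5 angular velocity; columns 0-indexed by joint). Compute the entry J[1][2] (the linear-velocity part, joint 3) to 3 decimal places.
-1.354

axis z_2 = (0.5000,0.8660,0.0000); lever o_n−o_2 = (6.8127,-2.5825,2.7083)
cross product → J_v[:, 2] = (2.3455,-1.3542,-7.1912)
J_ω[:, 2] = z_2
entry J[1][2] = -1.3542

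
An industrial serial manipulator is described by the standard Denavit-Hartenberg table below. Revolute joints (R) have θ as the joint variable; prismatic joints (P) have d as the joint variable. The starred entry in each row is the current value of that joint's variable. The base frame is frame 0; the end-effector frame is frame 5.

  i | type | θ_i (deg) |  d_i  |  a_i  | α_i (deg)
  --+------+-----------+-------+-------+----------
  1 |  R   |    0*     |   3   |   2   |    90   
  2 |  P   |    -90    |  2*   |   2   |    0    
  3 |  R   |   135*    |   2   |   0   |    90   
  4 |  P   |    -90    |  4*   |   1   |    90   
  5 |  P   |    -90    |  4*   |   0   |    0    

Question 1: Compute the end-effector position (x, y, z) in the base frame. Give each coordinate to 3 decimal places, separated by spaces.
2.000 -3.000 -4.657

after link 1: o_1 = (2.0000, 0.0000, 3.0000)
after link 2: o_2 = (2.0000, -2.0000, 1.0000)
after link 3: o_3 = (2.0000, -4.0000, 1.0000)
after link 4: o_4 = (4.8284, -3.0000, -1.8284)
after link 5: o_5 = (2.0000, -3.0000, -4.6569)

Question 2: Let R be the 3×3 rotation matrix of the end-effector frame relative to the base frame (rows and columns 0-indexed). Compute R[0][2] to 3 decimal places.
-0.707

End-effector z-axis (col 2 of R) = (-0.7071,0.0000,-0.7071)
R[0][2] = -0.7071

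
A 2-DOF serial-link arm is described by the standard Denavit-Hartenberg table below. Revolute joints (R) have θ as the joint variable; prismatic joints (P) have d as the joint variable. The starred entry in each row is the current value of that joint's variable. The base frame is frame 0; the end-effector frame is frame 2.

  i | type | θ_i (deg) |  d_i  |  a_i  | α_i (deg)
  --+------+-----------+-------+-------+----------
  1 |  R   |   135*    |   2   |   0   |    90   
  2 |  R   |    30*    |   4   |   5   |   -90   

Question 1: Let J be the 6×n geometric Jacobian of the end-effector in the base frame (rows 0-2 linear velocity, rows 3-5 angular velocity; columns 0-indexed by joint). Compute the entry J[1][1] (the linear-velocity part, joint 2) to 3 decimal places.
-1.768

axis z_1 = (0.7071,0.7071,0.0000); lever o_n−o_1 = (-0.2334,5.8903,2.5000)
cross product → J_v[:, 1] = (1.7678,-1.7678,4.3301)
J_ω[:, 1] = z_1
entry J[1][1] = -1.7678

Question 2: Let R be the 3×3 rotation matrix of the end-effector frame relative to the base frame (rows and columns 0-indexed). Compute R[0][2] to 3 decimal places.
End-effector z-axis (col 2 of R) = (0.3536,-0.3536,0.8660)
R[0][2] = 0.3536

0.354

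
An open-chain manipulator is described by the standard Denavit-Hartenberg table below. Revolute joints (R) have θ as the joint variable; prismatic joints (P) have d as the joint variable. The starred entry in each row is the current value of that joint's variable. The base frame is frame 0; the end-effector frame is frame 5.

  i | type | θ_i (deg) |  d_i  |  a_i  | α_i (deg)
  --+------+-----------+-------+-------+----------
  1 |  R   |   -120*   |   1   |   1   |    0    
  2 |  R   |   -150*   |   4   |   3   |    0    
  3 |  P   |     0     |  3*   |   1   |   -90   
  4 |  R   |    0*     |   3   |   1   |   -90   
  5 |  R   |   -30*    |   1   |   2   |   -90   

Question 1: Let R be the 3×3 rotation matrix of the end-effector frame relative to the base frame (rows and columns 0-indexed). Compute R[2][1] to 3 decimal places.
End-effector y-axis (col 1 of R) = (0.0000,0.0000,1.0000)
R[2][1] = 1.0000

1.000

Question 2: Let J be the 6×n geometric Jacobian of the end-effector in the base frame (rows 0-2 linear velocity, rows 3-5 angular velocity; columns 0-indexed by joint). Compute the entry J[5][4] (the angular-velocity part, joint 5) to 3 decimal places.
axis z_4 = (-0.0000,-0.0000,-1.0000); lever o_n−o_4 = (-1.0000,1.7321,-1.0000)
cross product → J_v[:, 4] = (1.7321,1.0000,-0.0000)
J_ω[:, 4] = z_4
entry J[5][4] = -1.0000

-1.000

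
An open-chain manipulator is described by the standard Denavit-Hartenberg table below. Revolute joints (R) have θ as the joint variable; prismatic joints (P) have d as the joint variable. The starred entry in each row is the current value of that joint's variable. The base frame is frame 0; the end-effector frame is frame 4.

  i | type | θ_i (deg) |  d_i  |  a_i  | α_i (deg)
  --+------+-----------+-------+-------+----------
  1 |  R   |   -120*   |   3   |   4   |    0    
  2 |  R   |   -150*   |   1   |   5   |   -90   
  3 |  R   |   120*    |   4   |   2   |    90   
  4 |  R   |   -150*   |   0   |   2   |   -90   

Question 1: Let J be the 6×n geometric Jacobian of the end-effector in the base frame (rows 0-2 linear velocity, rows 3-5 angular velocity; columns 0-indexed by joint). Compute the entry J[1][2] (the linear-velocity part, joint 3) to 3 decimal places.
-0.232

axis z_2 = (-1.0000,-0.0000,0.0000); lever o_n−o_2 = (-3.0000,-0.1340,-0.2321)
cross product → J_v[:, 2] = (0.0000,-0.2321,0.1340)
J_ω[:, 2] = z_2
entry J[1][2] = -0.2321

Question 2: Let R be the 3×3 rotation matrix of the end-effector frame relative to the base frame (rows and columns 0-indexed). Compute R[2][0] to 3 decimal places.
End-effector x-axis (col 0 of R) = (0.5000,0.4330,0.7500)
R[2][0] = 0.7500

0.750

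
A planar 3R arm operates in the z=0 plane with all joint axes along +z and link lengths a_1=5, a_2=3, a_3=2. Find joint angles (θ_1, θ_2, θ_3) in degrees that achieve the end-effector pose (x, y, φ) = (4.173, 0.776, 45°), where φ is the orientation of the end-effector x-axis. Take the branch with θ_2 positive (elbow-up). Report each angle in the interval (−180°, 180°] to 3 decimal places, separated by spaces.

-45.008 150.004 -59.995

wrist centre = target − a_3·(cos φ, sin φ) = (2.7588, -0.6382)
cos θ_2 = (8.0182−5²−3²)/(2·5·3) = -0.8661; θ_2 = 150.0039° (elbow-up)
β = atan2(-0.6382,2.7588) = -13.0256°; ψ = atan2(1.4998,2.4018) = 31.9828°
θ_1 = β − ψ = -45.0084°
θ_3 = φ − θ_1 − θ_2 = -59.9955° (wrapped to (-180°,180°])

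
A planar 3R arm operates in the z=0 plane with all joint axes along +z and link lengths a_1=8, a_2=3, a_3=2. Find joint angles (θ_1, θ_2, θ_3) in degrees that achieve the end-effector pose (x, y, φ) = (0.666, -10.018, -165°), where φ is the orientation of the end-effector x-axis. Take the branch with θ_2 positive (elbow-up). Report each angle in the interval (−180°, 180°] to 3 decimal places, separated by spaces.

wrist centre = target − a_3·(cos φ, sin φ) = (2.5979, -9.5004)
cos θ_2 = (97.0057−8²−3²)/(2·8·3) = 0.5001; θ_2 = 59.9921° (elbow-up)
β = atan2(-9.5004,2.5979) = -74.7065°; ψ = atan2(2.5979,9.5004) = 15.2936°
θ_1 = β − ψ = -90.0001°
θ_3 = φ − θ_1 − θ_2 = -134.9920° (wrapped to (-180°,180°])

-90.000 59.992 -134.992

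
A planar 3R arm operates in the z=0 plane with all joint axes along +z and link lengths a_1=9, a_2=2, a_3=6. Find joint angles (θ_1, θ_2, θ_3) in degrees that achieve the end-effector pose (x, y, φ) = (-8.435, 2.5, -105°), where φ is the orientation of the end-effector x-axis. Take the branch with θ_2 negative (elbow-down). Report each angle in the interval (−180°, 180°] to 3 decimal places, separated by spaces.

wrist centre = target − a_3·(cos φ, sin φ) = (-6.8821, 8.2956)
cos θ_2 = (116.1793−9²−2²)/(2·9·2) = 0.8661; θ_2 = -29.9923° (elbow-down)
β = atan2(8.2956,-6.8821) = 129.6795°; ψ = atan2(-0.9998,10.7322) = -5.3221°
θ_1 = β − ψ = 135.0016°
θ_3 = φ − θ_1 − θ_2 = 149.9907° (wrapped to (-180°,180°])

135.002 -29.992 149.991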